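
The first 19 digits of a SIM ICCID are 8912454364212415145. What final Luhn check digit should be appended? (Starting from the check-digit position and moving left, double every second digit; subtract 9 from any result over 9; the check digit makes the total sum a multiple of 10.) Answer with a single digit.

2

Partial digits right→left: 5 4 1 5 1 4 2 1 2 4 6 3 4 5 4 2 1 9 8
Double every second digit counting from the check-digit position (so the 1st, 3rd, 5th, ... of the partial from the right).
  doubled (with −9 where >9): 1 2 2 4 4 3 8 8 2 7 → sum 41
  kept as-is: 4 5 4 1 4 3 5 2 9 → sum 37
Total = 41 + 37 = 78.
Check digit = (10 − (78 mod 10)) mod 10 = 2.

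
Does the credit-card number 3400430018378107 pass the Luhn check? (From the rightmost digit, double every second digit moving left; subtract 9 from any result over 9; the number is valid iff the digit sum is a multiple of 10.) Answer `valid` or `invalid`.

From the right, keep odd positions and double even positions (subtract 9 from any doubled value over 9):
  doubled (positions 2,4,...): 0 7 6 2 0 8 0 6 → sum 29
  kept (positions 1,3,...): 7 1 7 8 0 3 0 4 → sum 30
Total = 59.
59 mod 10 = 9, so the number is invalid.

invalid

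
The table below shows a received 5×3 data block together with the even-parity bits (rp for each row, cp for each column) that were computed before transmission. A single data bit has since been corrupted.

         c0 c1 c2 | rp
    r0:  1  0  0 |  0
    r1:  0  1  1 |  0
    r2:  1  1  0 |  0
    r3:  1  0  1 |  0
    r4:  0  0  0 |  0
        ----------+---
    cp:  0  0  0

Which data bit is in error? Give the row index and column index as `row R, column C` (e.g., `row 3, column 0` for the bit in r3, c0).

row 0, column 0

Recompute each row's even parity and compare to rp:
  r0: data parity 1, sent rp 0 → mismatch
  r1: data parity 0, sent rp 0 → ok
  r2: data parity 0, sent rp 0 → ok
  r3: data parity 0, sent rp 0 → ok
  r4: data parity 0, sent rp 0 → ok
Recompute each column's even parity and compare to cp:
  c0: data parity 1, sent cp 0 → mismatch
  c1: data parity 0, sent cp 0 → ok
  c2: data parity 0, sent cp 0 → ok
Exactly one row (r0) and one column (c0) fail → the flipped bit is at their intersection.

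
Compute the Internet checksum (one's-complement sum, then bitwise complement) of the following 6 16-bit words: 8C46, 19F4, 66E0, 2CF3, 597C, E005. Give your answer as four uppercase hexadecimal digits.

8C6F

One's-complement addition (fold any carry out of bit 15 back into bit 0):
  0x8C46 + 0x19F4 = 0x0A63A
  0xA63A + 0x66E0 = 0x10D1A → wrap carry → 0x0D1B
  0x0D1B + 0x2CF3 = 0x03A0E
  0x3A0E + 0x597C = 0x0938A
  0x938A + 0xE005 = 0x1738F → wrap carry → 0x7390
One's-complement sum = 0x7390.
Checksum = ~0x7390 & 0xFFFF = 0x8C6F.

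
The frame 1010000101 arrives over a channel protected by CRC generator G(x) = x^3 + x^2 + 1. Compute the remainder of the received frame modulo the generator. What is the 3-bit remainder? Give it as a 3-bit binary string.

Modulo-2 division of 1010000101 by 1101:
  pos 0: 1010 XOR 1101 = 0111
  pos 1: 1110 XOR 1101 = 0011
  pos 3: 1100 XOR 1101 = 0001
  pos 6: 1101 XOR 1101 = 0000
Remainder = 000 (zero — the frame passes the CRC check).

000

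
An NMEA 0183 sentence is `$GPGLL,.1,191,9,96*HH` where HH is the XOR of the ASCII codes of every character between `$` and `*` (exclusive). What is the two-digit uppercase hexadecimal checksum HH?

40

XOR the ASCII codes of the payload characters:
  'G' = 0x47 → acc = 0x47
  'P' = 0x50 → acc = 0x17
  'G' = 0x47 → acc = 0x50
  'L' = 0x4C → acc = 0x1C
  'L' = 0x4C → acc = 0x50
  ',' = 0x2C → acc = 0x7C
  '.' = 0x2E → acc = 0x52
  '1' = 0x31 → acc = 0x63
  ',' = 0x2C → acc = 0x4F
  '1' = 0x31 → acc = 0x7E
  '9' = 0x39 → acc = 0x47
  '1' = 0x31 → acc = 0x76
  ',' = 0x2C → acc = 0x5A
  '9' = 0x39 → acc = 0x63
  ',' = 0x2C → acc = 0x4F
  '9' = 0x39 → acc = 0x76
  '6' = 0x36 → acc = 0x40
Checksum = 0x40.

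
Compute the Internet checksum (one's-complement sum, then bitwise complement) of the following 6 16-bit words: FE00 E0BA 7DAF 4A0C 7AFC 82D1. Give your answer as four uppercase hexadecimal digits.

5BBA

One's-complement addition (fold any carry out of bit 15 back into bit 0):
  0xFE00 + 0xE0BA = 0x1DEBA → wrap carry → 0xDEBB
  0xDEBB + 0x7DAF = 0x15C6A → wrap carry → 0x5C6B
  0x5C6B + 0x4A0C = 0x0A677
  0xA677 + 0x7AFC = 0x12173 → wrap carry → 0x2174
  0x2174 + 0x82D1 = 0x0A445
One's-complement sum = 0xA445.
Checksum = ~0xA445 & 0xFFFF = 0x5BBA.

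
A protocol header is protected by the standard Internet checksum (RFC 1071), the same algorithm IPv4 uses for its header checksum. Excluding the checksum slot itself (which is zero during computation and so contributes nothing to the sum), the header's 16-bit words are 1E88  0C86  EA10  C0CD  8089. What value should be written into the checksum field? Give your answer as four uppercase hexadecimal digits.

One's-complement addition (fold any carry out of bit 15 back into bit 0):
  0x1E88 + 0x0C86 = 0x02B0E
  0x2B0E + 0xEA10 = 0x1151E → wrap carry → 0x151F
  0x151F + 0xC0CD = 0x0D5EC
  0xD5EC + 0x8089 = 0x15675 → wrap carry → 0x5676
One's-complement sum = 0x5676.
Checksum = ~0x5676 & 0xFFFF = 0xA989.

A989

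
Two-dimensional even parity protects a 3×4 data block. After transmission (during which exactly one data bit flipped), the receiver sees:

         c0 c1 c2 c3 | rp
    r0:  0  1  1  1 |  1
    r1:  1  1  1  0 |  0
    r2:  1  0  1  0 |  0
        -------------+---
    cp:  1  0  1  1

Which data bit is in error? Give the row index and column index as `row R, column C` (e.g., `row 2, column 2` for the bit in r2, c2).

row 1, column 0

Recompute each row's even parity and compare to rp:
  r0: data parity 1, sent rp 1 → ok
  r1: data parity 1, sent rp 0 → mismatch
  r2: data parity 0, sent rp 0 → ok
Recompute each column's even parity and compare to cp:
  c0: data parity 0, sent cp 1 → mismatch
  c1: data parity 0, sent cp 0 → ok
  c2: data parity 1, sent cp 1 → ok
  c3: data parity 1, sent cp 1 → ok
Exactly one row (r1) and one column (c0) fail → the flipped bit is at their intersection.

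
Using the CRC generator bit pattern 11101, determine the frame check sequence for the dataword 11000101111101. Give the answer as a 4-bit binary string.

Append 4 zeros: 110001011111010000. Divide by 11101 (XOR where the leading bit is 1):
  pos 0: 11000 XOR 11101 = 00101
  pos 2: 10110 XOR 11101 = 01011
  pos 3: 10111 XOR 11101 = 01010
  pos 4: 10101 XOR 11101 = 01000
  pos 5: 10001 XOR 11101 = 01100
  pos 6: 11001 XOR 11101 = 00100
  pos 8: 10010 XOR 11101 = 01111
  pos 9: 11111 XOR 11101 = 00010
  pos 12: 10000 XOR 11101 = 01101
  pos 13: 11010 XOR 11101 = 00111
Remainder (last 4 bits) = 0111. This is the CRC / FCS.

0111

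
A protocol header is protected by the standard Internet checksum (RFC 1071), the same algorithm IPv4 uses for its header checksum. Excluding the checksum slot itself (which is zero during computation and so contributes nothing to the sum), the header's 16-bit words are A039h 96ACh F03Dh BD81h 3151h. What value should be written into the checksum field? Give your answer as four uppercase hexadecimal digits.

EA08

One's-complement addition (fold any carry out of bit 15 back into bit 0):
  0xA039 + 0x96AC = 0x136E5 → wrap carry → 0x36E6
  0x36E6 + 0xF03D = 0x12723 → wrap carry → 0x2724
  0x2724 + 0xBD81 = 0x0E4A5
  0xE4A5 + 0x3151 = 0x115F6 → wrap carry → 0x15F7
One's-complement sum = 0x15F7.
Checksum = ~0x15F7 & 0xFFFF = 0xEA08.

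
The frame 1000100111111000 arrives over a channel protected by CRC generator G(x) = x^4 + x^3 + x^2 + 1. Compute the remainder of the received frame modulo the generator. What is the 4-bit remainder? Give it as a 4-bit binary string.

Modulo-2 division of 1000100111111000 by 11101:
  pos 0: 10001 XOR 11101 = 01100
  pos 1: 11000 XOR 11101 = 00101
  pos 3: 10101 XOR 11101 = 01000
  pos 4: 10001 XOR 11101 = 01100
  pos 5: 11001 XOR 11101 = 00100
  pos 7: 10011 XOR 11101 = 01110
  pos 8: 11101 XOR 11101 = 00000
Remainder = 0000 (zero — the frame passes the CRC check).

0000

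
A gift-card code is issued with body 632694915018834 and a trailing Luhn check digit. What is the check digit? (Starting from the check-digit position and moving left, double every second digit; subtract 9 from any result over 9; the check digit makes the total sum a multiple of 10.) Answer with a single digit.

Partial digits right→left: 4 3 8 8 1 0 5 1 9 4 9 6 2 3 6
Double every second digit counting from the check-digit position (so the 1st, 3rd, 5th, ... of the partial from the right).
  doubled (with −9 where >9): 8 7 2 1 9 9 4 3 → sum 43
  kept as-is: 3 8 0 1 4 6 3 → sum 25
Total = 43 + 25 = 68.
Check digit = (10 − (68 mod 10)) mod 10 = 2.

2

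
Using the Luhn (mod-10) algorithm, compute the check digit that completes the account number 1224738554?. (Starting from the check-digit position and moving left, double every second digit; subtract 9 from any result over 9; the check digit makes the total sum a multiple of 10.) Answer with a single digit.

Partial digits right→left: 4 5 5 8 3 7 4 2 2 1
Double every second digit counting from the check-digit position (so the 1st, 3rd, 5th, ... of the partial from the right).
  doubled (with −9 where >9): 8 1 6 8 4 → sum 27
  kept as-is: 5 8 7 2 1 → sum 23
Total = 27 + 23 = 50.
Check digit = (10 − (50 mod 10)) mod 10 = 0.

0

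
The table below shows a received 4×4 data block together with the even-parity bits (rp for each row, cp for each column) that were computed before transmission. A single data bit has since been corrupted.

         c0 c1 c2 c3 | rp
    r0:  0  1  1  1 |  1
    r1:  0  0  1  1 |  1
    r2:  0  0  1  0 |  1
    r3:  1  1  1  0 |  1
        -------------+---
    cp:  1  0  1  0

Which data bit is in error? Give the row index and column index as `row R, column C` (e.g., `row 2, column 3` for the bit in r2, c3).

Recompute each row's even parity and compare to rp:
  r0: data parity 1, sent rp 1 → ok
  r1: data parity 0, sent rp 1 → mismatch
  r2: data parity 1, sent rp 1 → ok
  r3: data parity 1, sent rp 1 → ok
Recompute each column's even parity and compare to cp:
  c0: data parity 1, sent cp 1 → ok
  c1: data parity 0, sent cp 0 → ok
  c2: data parity 0, sent cp 1 → mismatch
  c3: data parity 0, sent cp 0 → ok
Exactly one row (r1) and one column (c2) fail → the flipped bit is at their intersection.

row 1, column 2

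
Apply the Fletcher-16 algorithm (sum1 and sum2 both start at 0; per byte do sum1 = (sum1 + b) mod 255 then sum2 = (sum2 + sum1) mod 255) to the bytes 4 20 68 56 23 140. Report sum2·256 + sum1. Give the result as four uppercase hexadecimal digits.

F038

Running sums (mod 255):
  after byte 0 (4): sum1=4, sum2=4
  after byte 1 (20): sum1=24, sum2=28
  after byte 2 (68): sum1=92, sum2=120
  after byte 3 (56): sum1=148, sum2=13
  after byte 4 (23): sum1=171, sum2=184
  after byte 5 (140): sum1=56, sum2=240
Checksum = sum2·256 + sum1 = 240·256 + 56 = 61496 = 0xF038.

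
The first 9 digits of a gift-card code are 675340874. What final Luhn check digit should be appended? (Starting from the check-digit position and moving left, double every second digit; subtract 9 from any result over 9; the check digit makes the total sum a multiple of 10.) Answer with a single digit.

Partial digits right→left: 4 7 8 0 4 3 5 7 6
Double every second digit counting from the check-digit position (so the 1st, 3rd, 5th, ... of the partial from the right).
  doubled (with −9 where >9): 8 7 8 1 3 → sum 27
  kept as-is: 7 0 3 7 → sum 17
Total = 27 + 17 = 44.
Check digit = (10 − (44 mod 10)) mod 10 = 6.

6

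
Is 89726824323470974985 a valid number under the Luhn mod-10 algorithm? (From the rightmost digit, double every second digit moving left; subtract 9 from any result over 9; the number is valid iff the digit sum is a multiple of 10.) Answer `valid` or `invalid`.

From the right, keep odd positions and double even positions (subtract 9 from any doubled value over 9):
  doubled (positions 2,4,...): 7 8 9 5 6 6 4 3 5 7 → sum 60
  kept (positions 1,3,...): 5 9 7 0 4 2 4 8 2 9 → sum 50
Total = 110.
110 mod 10 = 0, so the number is valid.

valid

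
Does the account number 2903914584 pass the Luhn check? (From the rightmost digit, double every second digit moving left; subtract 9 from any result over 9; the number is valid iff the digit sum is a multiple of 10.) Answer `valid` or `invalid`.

valid

From the right, keep odd positions and double even positions (subtract 9 from any doubled value over 9):
  doubled (positions 2,4,...): 7 8 9 0 4 → sum 28
  kept (positions 1,3,...): 4 5 1 3 9 → sum 22
Total = 50.
50 mod 10 = 0, so the number is valid.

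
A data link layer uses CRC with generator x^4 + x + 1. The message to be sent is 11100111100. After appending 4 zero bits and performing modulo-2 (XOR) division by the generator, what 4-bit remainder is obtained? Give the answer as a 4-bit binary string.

0011

Append 4 zeros: 111001111000000. Divide by 10011 (XOR where the leading bit is 1):
  pos 0: 11100 XOR 10011 = 01111
  pos 1: 11111 XOR 10011 = 01100
  pos 2: 11001 XOR 10011 = 01010
  pos 3: 10101 XOR 10011 = 00110
  pos 5: 11010 XOR 10011 = 01001
  pos 6: 10010 XOR 10011 = 00001
  pos 10: 10000 XOR 10011 = 00011
Remainder (last 4 bits) = 0011. This is the CRC / FCS.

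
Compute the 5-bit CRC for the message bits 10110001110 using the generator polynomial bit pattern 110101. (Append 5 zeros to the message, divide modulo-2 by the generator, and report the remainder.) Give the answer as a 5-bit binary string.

10010

Append 5 zeros: 1011000111000000. Divide by 110101 (XOR where the leading bit is 1):
  pos 0: 101100 XOR 110101 = 011001
  pos 1: 110010 XOR 110101 = 000111
  pos 4: 111111 XOR 110101 = 001010
  pos 6: 101000 XOR 110101 = 011101
  pos 7: 111010 XOR 110101 = 001111
  pos 9: 111100 XOR 110101 = 001001
Remainder (last 5 bits) = 10010. This is the CRC / FCS.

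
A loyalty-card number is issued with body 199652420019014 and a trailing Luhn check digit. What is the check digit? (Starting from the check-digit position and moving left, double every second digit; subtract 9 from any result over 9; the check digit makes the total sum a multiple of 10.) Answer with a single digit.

Partial digits right→left: 4 1 0 9 1 0 0 2 4 2 5 6 9 9 1
Double every second digit counting from the check-digit position (so the 1st, 3rd, 5th, ... of the partial from the right).
  doubled (with −9 where >9): 8 0 2 0 8 1 9 2 → sum 30
  kept as-is: 1 9 0 2 2 6 9 → sum 29
Total = 30 + 29 = 59.
Check digit = (10 − (59 mod 10)) mod 10 = 1.

1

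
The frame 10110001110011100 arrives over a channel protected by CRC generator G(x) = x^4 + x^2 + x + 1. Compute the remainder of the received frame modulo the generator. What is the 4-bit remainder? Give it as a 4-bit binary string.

0010

Modulo-2 division of 10110001110011100 by 10111:
  pos 0: 10110 XOR 10111 = 00001
  pos 4: 10011 XOR 10111 = 00100
  pos 6: 10010 XOR 10111 = 00101
  pos 8: 10101 XOR 10111 = 00010
  pos 11: 10110 XOR 10111 = 00001
Remainder = 0010 (nonzero — an error is detected).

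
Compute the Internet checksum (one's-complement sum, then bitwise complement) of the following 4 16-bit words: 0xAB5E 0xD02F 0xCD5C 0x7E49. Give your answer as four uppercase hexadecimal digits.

38CB

One's-complement addition (fold any carry out of bit 15 back into bit 0):
  0xAB5E + 0xD02F = 0x17B8D → wrap carry → 0x7B8E
  0x7B8E + 0xCD5C = 0x148EA → wrap carry → 0x48EB
  0x48EB + 0x7E49 = 0x0C734
One's-complement sum = 0xC734.
Checksum = ~0xC734 & 0xFFFF = 0x38CB.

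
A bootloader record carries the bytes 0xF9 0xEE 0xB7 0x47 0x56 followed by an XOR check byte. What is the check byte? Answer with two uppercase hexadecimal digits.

B1

XOR the bytes together:
  start with 0xF9
  0xF9 ⊕ 0xEE = 0x17
  0x17 ⊕ 0xB7 = 0xA0
  0xA0 ⊕ 0x47 = 0xE7
  0xE7 ⊕ 0x56 = 0xB1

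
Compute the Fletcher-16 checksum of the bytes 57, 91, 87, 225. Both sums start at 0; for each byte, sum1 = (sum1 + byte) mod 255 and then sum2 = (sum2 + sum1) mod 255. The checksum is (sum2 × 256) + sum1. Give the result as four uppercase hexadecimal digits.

Running sums (mod 255):
  after byte 0 (57): sum1=57, sum2=57
  after byte 1 (91): sum1=148, sum2=205
  after byte 2 (87): sum1=235, sum2=185
  after byte 3 (225): sum1=205, sum2=135
Checksum = sum2·256 + sum1 = 135·256 + 205 = 34765 = 0x87CD.

87CD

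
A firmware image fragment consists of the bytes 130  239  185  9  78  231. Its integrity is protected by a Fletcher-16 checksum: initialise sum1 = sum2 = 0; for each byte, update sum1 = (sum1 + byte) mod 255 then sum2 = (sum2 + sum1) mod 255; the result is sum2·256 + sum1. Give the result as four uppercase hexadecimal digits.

456B

Running sums (mod 255):
  after byte 0 (130): sum1=130, sum2=130
  after byte 1 (239): sum1=114, sum2=244
  after byte 2 (185): sum1=44, sum2=33
  after byte 3 (9): sum1=53, sum2=86
  after byte 4 (78): sum1=131, sum2=217
  after byte 5 (231): sum1=107, sum2=69
Checksum = sum2·256 + sum1 = 69·256 + 107 = 17771 = 0x456B.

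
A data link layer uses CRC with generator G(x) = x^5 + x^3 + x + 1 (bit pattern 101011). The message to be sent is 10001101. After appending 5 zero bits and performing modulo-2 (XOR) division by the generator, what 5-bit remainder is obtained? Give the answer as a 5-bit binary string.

11000

Append 5 zeros: 1000110100000. Divide by 101011 (XOR where the leading bit is 1):
  pos 0: 100011 XOR 101011 = 001000
  pos 2: 100001 XOR 101011 = 001010
  pos 4: 101000 XOR 101011 = 000011
Remainder (last 5 bits) = 11000. This is the CRC / FCS.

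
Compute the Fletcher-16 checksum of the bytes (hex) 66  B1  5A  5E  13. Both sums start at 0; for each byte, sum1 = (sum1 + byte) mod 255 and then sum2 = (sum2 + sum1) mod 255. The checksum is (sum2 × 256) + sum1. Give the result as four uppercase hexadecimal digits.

Running sums (mod 255):
  after byte 0 (66): sum1=102, sum2=102
  after byte 1 (B1): sum1=24, sum2=126
  after byte 2 (5A): sum1=114, sum2=240
  after byte 3 (5E): sum1=208, sum2=193
  after byte 4 (13): sum1=227, sum2=165
Checksum = sum2·256 + sum1 = 165·256 + 227 = 42467 = 0xA5E3.

A5E3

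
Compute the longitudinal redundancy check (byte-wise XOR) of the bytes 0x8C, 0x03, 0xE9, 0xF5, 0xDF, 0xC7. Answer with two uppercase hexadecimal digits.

XOR the bytes together:
  start with 0x8C
  0x8C ⊕ 0x03 = 0x8F
  0x8F ⊕ 0xE9 = 0x66
  0x66 ⊕ 0xF5 = 0x93
  0x93 ⊕ 0xDF = 0x4C
  0x4C ⊕ 0xC7 = 0x8B

8B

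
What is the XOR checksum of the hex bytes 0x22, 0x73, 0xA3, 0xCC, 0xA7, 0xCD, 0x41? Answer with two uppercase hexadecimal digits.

XOR the bytes together:
  start with 0x22
  0x22 ⊕ 0x73 = 0x51
  0x51 ⊕ 0xA3 = 0xF2
  0xF2 ⊕ 0xCC = 0x3E
  0x3E ⊕ 0xA7 = 0x99
  0x99 ⊕ 0xCD = 0x54
  0x54 ⊕ 0x41 = 0x15

15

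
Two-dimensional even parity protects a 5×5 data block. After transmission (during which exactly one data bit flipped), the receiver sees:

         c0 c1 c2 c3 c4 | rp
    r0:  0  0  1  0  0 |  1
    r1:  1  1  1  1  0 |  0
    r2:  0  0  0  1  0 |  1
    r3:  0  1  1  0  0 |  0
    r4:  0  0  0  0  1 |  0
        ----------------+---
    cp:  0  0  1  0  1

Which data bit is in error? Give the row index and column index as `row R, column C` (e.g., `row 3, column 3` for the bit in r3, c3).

row 4, column 0

Recompute each row's even parity and compare to rp:
  r0: data parity 1, sent rp 1 → ok
  r1: data parity 0, sent rp 0 → ok
  r2: data parity 1, sent rp 1 → ok
  r3: data parity 0, sent rp 0 → ok
  r4: data parity 1, sent rp 0 → mismatch
Recompute each column's even parity and compare to cp:
  c0: data parity 1, sent cp 0 → mismatch
  c1: data parity 0, sent cp 0 → ok
  c2: data parity 1, sent cp 1 → ok
  c3: data parity 0, sent cp 0 → ok
  c4: data parity 1, sent cp 1 → ok
Exactly one row (r4) and one column (c0) fail → the flipped bit is at their intersection.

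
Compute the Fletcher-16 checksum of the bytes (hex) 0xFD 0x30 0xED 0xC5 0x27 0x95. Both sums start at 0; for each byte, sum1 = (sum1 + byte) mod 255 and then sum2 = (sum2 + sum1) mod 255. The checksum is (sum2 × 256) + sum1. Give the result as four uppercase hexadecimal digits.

Running sums (mod 255):
  after byte 0 (0xFD): sum1=253, sum2=253
  after byte 1 (0x30): sum1=46, sum2=44
  after byte 2 (0xED): sum1=28, sum2=72
  after byte 3 (0xC5): sum1=225, sum2=42
  after byte 4 (0x27): sum1=9, sum2=51
  after byte 5 (0x95): sum1=158, sum2=209
Checksum = sum2·256 + sum1 = 209·256 + 158 = 53662 = 0xD19E.

D19E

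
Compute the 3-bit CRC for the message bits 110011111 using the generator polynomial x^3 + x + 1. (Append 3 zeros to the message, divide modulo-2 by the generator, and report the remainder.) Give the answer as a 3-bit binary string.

011

Append 3 zeros: 110011111000. Divide by 1011 (XOR where the leading bit is 1):
  pos 0: 1100 XOR 1011 = 0111
  pos 1: 1111 XOR 1011 = 0100
  pos 2: 1001 XOR 1011 = 0010
  pos 4: 1011 XOR 1011 = 0000
  pos 8: 1000 XOR 1011 = 0011
Remainder (last 3 bits) = 011. This is the CRC / FCS.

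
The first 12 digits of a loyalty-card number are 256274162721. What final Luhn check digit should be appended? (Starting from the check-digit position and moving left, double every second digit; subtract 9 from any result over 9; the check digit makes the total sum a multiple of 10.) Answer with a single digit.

Partial digits right→left: 1 2 7 2 6 1 4 7 2 6 5 2
Double every second digit counting from the check-digit position (so the 1st, 3rd, 5th, ... of the partial from the right).
  doubled (with −9 where >9): 2 5 3 8 4 1 → sum 23
  kept as-is: 2 2 1 7 6 2 → sum 20
Total = 23 + 20 = 43.
Check digit = (10 − (43 mod 10)) mod 10 = 7.

7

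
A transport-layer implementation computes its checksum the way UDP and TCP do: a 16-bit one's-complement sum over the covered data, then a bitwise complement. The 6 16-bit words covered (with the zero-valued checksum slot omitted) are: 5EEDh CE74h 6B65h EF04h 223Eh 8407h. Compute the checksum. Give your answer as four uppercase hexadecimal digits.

One's-complement addition (fold any carry out of bit 15 back into bit 0):
  0x5EED + 0xCE74 = 0x12D61 → wrap carry → 0x2D62
  0x2D62 + 0x6B65 = 0x098C7
  0x98C7 + 0xEF04 = 0x187CB → wrap carry → 0x87CC
  0x87CC + 0x223E = 0x0AA0A
  0xAA0A + 0x8407 = 0x12E11 → wrap carry → 0x2E12
One's-complement sum = 0x2E12.
Checksum = ~0x2E12 & 0xFFFF = 0xD1ED.

D1ED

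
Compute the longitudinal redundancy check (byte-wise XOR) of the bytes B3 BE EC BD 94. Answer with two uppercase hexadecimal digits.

XOR the bytes together:
  start with 0xB3
  0xB3 ⊕ 0xBE = 0x0D
  0x0D ⊕ 0xEC = 0xE1
  0xE1 ⊕ 0xBD = 0x5C
  0x5C ⊕ 0x94 = 0xC8

C8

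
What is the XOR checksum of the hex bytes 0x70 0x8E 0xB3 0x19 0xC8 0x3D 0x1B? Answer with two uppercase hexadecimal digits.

BA

XOR the bytes together:
  start with 0x70
  0x70 ⊕ 0x8E = 0xFE
  0xFE ⊕ 0xB3 = 0x4D
  0x4D ⊕ 0x19 = 0x54
  0x54 ⊕ 0xC8 = 0x9C
  0x9C ⊕ 0x3D = 0xA1
  0xA1 ⊕ 0x1B = 0xBA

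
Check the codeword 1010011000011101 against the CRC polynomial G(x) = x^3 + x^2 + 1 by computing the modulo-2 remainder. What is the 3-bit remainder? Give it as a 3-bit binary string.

010

Modulo-2 division of 1010011000011101 by 1101:
  pos 0: 1010 XOR 1101 = 0111
  pos 1: 1110 XOR 1101 = 0011
  pos 3: 1111 XOR 1101 = 0010
  pos 5: 1000 XOR 1101 = 0101
  pos 6: 1010 XOR 1101 = 0111
  pos 7: 1110 XOR 1101 = 0011
  pos 9: 1111 XOR 1101 = 0010
  pos 11: 1010 XOR 1101 = 0111
  pos 12: 1111 XOR 1101 = 0010
Remainder = 010 (nonzero — an error is detected).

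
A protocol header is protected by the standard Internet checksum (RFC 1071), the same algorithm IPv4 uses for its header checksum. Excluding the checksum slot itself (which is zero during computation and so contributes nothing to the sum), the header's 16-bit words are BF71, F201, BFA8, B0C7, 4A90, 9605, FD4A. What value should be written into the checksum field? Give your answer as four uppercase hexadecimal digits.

003B

One's-complement addition (fold any carry out of bit 15 back into bit 0):
  0xBF71 + 0xF201 = 0x1B172 → wrap carry → 0xB173
  0xB173 + 0xBFA8 = 0x1711B → wrap carry → 0x711C
  0x711C + 0xB0C7 = 0x121E3 → wrap carry → 0x21E4
  0x21E4 + 0x4A90 = 0x06C74
  0x6C74 + 0x9605 = 0x10279 → wrap carry → 0x027A
  0x027A + 0xFD4A = 0x0FFC4
One's-complement sum = 0xFFC4.
Checksum = ~0xFFC4 & 0xFFFF = 0x003B.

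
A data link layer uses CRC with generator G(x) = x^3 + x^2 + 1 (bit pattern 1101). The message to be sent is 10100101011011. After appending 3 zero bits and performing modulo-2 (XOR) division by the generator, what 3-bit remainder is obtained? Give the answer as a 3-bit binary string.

011

Append 3 zeros: 10100101011011000. Divide by 1101 (XOR where the leading bit is 1):
  pos 0: 1010 XOR 1101 = 0111
  pos 1: 1110 XOR 1101 = 0011
  pos 3: 1110 XOR 1101 = 0011
  pos 5: 1110 XOR 1101 = 0011
  pos 7: 1111 XOR 1101 = 0010
  pos 9: 1001 XOR 1101 = 0100
  pos 10: 1001 XOR 1101 = 0100
  pos 11: 1000 XOR 1101 = 0101
  pos 12: 1010 XOR 1101 = 0111
  pos 13: 1110 XOR 1101 = 0011
Remainder (last 3 bits) = 011. This is the CRC / FCS.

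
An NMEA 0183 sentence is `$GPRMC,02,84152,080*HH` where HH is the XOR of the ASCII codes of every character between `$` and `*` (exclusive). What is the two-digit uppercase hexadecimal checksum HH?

67

XOR the ASCII codes of the payload characters:
  'G' = 0x47 → acc = 0x47
  'P' = 0x50 → acc = 0x17
  'R' = 0x52 → acc = 0x45
  'M' = 0x4D → acc = 0x08
  'C' = 0x43 → acc = 0x4B
  ',' = 0x2C → acc = 0x67
  '0' = 0x30 → acc = 0x57
  '2' = 0x32 → acc = 0x65
  ',' = 0x2C → acc = 0x49
  '8' = 0x38 → acc = 0x71
  '4' = 0x34 → acc = 0x45
  '1' = 0x31 → acc = 0x74
  '5' = 0x35 → acc = 0x41
  '2' = 0x32 → acc = 0x73
  ',' = 0x2C → acc = 0x5F
  '0' = 0x30 → acc = 0x6F
  '8' = 0x38 → acc = 0x57
  '0' = 0x30 → acc = 0x67
Checksum = 0x67.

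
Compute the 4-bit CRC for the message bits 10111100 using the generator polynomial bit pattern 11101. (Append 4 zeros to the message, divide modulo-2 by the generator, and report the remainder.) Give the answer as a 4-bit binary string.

0100

Append 4 zeros: 101111000000. Divide by 11101 (XOR where the leading bit is 1):
  pos 0: 10111 XOR 11101 = 01010
  pos 1: 10101 XOR 11101 = 01000
  pos 2: 10000 XOR 11101 = 01101
  pos 3: 11010 XOR 11101 = 00111
  pos 5: 11100 XOR 11101 = 00001
Remainder (last 4 bits) = 0100. This is the CRC / FCS.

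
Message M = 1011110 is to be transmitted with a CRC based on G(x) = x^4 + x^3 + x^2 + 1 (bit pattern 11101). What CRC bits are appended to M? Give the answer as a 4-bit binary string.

0010

Append 4 zeros: 10111100000. Divide by 11101 (XOR where the leading bit is 1):
  pos 0: 10111 XOR 11101 = 01010
  pos 1: 10101 XOR 11101 = 01000
  pos 2: 10000 XOR 11101 = 01101
  pos 3: 11010 XOR 11101 = 00111
  pos 5: 11100 XOR 11101 = 00001
Remainder (last 4 bits) = 0010. This is the CRC / FCS.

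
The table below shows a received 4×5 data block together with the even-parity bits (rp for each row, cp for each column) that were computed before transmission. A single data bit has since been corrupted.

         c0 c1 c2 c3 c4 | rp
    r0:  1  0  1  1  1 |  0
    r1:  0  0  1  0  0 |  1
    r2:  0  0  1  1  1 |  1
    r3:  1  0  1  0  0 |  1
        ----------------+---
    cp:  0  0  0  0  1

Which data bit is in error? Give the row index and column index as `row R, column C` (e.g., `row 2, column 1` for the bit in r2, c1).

row 3, column 4

Recompute each row's even parity and compare to rp:
  r0: data parity 0, sent rp 0 → ok
  r1: data parity 1, sent rp 1 → ok
  r2: data parity 1, sent rp 1 → ok
  r3: data parity 0, sent rp 1 → mismatch
Recompute each column's even parity and compare to cp:
  c0: data parity 0, sent cp 0 → ok
  c1: data parity 0, sent cp 0 → ok
  c2: data parity 0, sent cp 0 → ok
  c3: data parity 0, sent cp 0 → ok
  c4: data parity 0, sent cp 1 → mismatch
Exactly one row (r3) and one column (c4) fail → the flipped bit is at their intersection.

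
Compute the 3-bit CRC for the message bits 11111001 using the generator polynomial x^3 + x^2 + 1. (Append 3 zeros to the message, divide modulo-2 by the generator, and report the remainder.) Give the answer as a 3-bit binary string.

Append 3 zeros: 11111001000. Divide by 1101 (XOR where the leading bit is 1):
  pos 0: 1111 XOR 1101 = 0010
  pos 2: 1010 XOR 1101 = 0111
  pos 3: 1110 XOR 1101 = 0011
  pos 5: 1110 XOR 1101 = 0011
  pos 7: 1100 XOR 1101 = 0001
Remainder (last 3 bits) = 001. This is the CRC / FCS.

001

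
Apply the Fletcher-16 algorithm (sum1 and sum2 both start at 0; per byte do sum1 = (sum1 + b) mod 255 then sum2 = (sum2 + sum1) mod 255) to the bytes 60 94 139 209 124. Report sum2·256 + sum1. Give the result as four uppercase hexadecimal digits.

Running sums (mod 255):
  after byte 0 (60): sum1=60, sum2=60
  after byte 1 (94): sum1=154, sum2=214
  after byte 2 (139): sum1=38, sum2=252
  after byte 3 (209): sum1=247, sum2=244
  after byte 4 (124): sum1=116, sum2=105
Checksum = sum2·256 + sum1 = 105·256 + 116 = 26996 = 0x6974.

6974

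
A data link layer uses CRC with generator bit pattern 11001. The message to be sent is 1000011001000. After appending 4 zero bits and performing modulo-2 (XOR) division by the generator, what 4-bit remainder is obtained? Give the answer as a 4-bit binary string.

0010

Append 4 zeros: 10000110010000000. Divide by 11001 (XOR where the leading bit is 1):
  pos 0: 10000 XOR 11001 = 01001
  pos 1: 10011 XOR 11001 = 01010
  pos 2: 10101 XOR 11001 = 01100
  pos 3: 11000 XOR 11001 = 00001
  pos 7: 10100 XOR 11001 = 01101
  pos 8: 11010 XOR 11001 = 00011
  pos 11: 11000 XOR 11001 = 00001
Remainder (last 4 bits) = 0010. This is the CRC / FCS.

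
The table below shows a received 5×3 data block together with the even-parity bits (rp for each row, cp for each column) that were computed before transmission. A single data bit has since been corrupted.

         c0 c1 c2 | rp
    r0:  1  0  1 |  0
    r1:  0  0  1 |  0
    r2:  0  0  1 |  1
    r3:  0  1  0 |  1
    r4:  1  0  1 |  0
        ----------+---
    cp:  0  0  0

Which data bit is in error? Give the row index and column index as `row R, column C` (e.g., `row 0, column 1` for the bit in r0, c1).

Recompute each row's even parity and compare to rp:
  r0: data parity 0, sent rp 0 → ok
  r1: data parity 1, sent rp 0 → mismatch
  r2: data parity 1, sent rp 1 → ok
  r3: data parity 1, sent rp 1 → ok
  r4: data parity 0, sent rp 0 → ok
Recompute each column's even parity and compare to cp:
  c0: data parity 0, sent cp 0 → ok
  c1: data parity 1, sent cp 0 → mismatch
  c2: data parity 0, sent cp 0 → ok
Exactly one row (r1) and one column (c1) fail → the flipped bit is at their intersection.

row 1, column 1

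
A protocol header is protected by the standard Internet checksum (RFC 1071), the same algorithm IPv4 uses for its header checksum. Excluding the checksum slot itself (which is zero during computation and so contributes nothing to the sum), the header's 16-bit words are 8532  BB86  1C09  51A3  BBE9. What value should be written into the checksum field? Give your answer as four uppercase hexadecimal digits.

95B0

One's-complement addition (fold any carry out of bit 15 back into bit 0):
  0x8532 + 0xBB86 = 0x140B8 → wrap carry → 0x40B9
  0x40B9 + 0x1C09 = 0x05CC2
  0x5CC2 + 0x51A3 = 0x0AE65
  0xAE65 + 0xBBE9 = 0x16A4E → wrap carry → 0x6A4F
One's-complement sum = 0x6A4F.
Checksum = ~0x6A4F & 0xFFFF = 0x95B0.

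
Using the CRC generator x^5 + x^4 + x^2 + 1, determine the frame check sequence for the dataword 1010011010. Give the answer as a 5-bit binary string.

10110

Append 5 zeros: 101001101000000. Divide by 110101 (XOR where the leading bit is 1):
  pos 0: 101001 XOR 110101 = 011100
  pos 1: 111001 XOR 110101 = 001100
  pos 3: 110001 XOR 110101 = 000100
  pos 6: 100000 XOR 110101 = 010101
  pos 7: 101010 XOR 110101 = 011111
  pos 8: 111110 XOR 110101 = 001011
Remainder (last 5 bits) = 10110. This is the CRC / FCS.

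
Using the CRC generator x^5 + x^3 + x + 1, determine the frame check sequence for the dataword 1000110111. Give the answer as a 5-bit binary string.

Append 5 zeros: 100011011100000. Divide by 101011 (XOR where the leading bit is 1):
  pos 0: 100011 XOR 101011 = 001000
  pos 2: 100001 XOR 101011 = 001010
  pos 4: 101011 XOR 101011 = 000000
Remainder (last 5 bits) = 00000. This is the CRC / FCS.

00000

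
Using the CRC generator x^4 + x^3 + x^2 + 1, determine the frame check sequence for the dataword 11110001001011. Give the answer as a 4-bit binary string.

1100

Append 4 zeros: 111100010010110000. Divide by 11101 (XOR where the leading bit is 1):
  pos 0: 11110 XOR 11101 = 00011
  pos 3: 11001 XOR 11101 = 00100
  pos 5: 10000 XOR 11101 = 01101
  pos 6: 11011 XOR 11101 = 00110
  pos 8: 11001 XOR 11101 = 00100
  pos 10: 10010 XOR 11101 = 01111
  pos 11: 11110 XOR 11101 = 00011
Remainder (last 4 bits) = 1100. This is the CRC / FCS.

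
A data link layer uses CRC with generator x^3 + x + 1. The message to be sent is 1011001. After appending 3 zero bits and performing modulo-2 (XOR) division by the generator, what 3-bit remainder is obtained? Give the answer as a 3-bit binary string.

011

Append 3 zeros: 1011001000. Divide by 1011 (XOR where the leading bit is 1):
  pos 0: 1011 XOR 1011 = 0000
  pos 6: 1000 XOR 1011 = 0011
Remainder (last 3 bits) = 011. This is the CRC / FCS.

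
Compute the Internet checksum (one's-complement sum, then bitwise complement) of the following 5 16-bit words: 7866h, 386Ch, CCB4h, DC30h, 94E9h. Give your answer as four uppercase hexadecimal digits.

One's-complement addition (fold any carry out of bit 15 back into bit 0):
  0x7866 + 0x386C = 0x0B0D2
  0xB0D2 + 0xCCB4 = 0x17D86 → wrap carry → 0x7D87
  0x7D87 + 0xDC30 = 0x159B7 → wrap carry → 0x59B8
  0x59B8 + 0x94E9 = 0x0EEA1
One's-complement sum = 0xEEA1.
Checksum = ~0xEEA1 & 0xFFFF = 0x115E.

115E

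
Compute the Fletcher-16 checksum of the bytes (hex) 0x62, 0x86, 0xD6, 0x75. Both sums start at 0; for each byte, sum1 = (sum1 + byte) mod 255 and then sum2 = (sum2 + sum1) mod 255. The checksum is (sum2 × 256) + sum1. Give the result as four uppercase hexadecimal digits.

Running sums (mod 255):
  after byte 0 (0x62): sum1=98, sum2=98
  after byte 1 (0x86): sum1=232, sum2=75
  after byte 2 (0xD6): sum1=191, sum2=11
  after byte 3 (0x75): sum1=53, sum2=64
Checksum = sum2·256 + sum1 = 64·256 + 53 = 16437 = 0x4035.

4035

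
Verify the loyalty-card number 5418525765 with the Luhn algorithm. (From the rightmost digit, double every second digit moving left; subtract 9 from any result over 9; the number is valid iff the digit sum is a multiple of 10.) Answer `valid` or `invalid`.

invalid

From the right, keep odd positions and double even positions (subtract 9 from any doubled value over 9):
  doubled (positions 2,4,...): 3 1 1 2 1 → sum 8
  kept (positions 1,3,...): 5 7 2 8 4 → sum 26
Total = 34.
34 mod 10 = 4, so the number is invalid.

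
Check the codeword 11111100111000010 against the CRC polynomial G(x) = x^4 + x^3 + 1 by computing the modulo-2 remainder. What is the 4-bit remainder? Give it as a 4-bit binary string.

0011

Modulo-2 division of 11111100111000010 by 11001:
  pos 0: 11111 XOR 11001 = 00110
  pos 2: 11010 XOR 11001 = 00011
  pos 5: 11011 XOR 11001 = 00010
  pos 8: 10100 XOR 11001 = 01101
  pos 9: 11010 XOR 11001 = 00011
  pos 12: 11010 XOR 11001 = 00011
Remainder = 0011 (nonzero — an error is detected).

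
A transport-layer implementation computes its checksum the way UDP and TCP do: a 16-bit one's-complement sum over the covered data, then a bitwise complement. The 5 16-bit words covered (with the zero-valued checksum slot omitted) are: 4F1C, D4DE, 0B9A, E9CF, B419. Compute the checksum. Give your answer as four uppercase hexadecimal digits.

3281

One's-complement addition (fold any carry out of bit 15 back into bit 0):
  0x4F1C + 0xD4DE = 0x123FA → wrap carry → 0x23FB
  0x23FB + 0x0B9A = 0x02F95
  0x2F95 + 0xE9CF = 0x11964 → wrap carry → 0x1965
  0x1965 + 0xB419 = 0x0CD7E
One's-complement sum = 0xCD7E.
Checksum = ~0xCD7E & 0xFFFF = 0x3281.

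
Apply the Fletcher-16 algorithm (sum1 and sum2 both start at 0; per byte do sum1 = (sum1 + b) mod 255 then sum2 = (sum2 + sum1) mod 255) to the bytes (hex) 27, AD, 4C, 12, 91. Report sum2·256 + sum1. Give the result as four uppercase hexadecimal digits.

Running sums (mod 255):
  after byte 0 (27): sum1=39, sum2=39
  after byte 1 (AD): sum1=212, sum2=251
  after byte 2 (4C): sum1=33, sum2=29
  after byte 3 (12): sum1=51, sum2=80
  after byte 4 (91): sum1=196, sum2=21
Checksum = sum2·256 + sum1 = 21·256 + 196 = 5572 = 0x15C4.

15C4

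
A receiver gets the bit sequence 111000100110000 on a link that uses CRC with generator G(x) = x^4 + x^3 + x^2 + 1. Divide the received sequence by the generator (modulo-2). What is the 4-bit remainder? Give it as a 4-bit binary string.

Modulo-2 division of 111000100110000 by 11101:
  pos 0: 11100 XOR 11101 = 00001
  pos 4: 10100 XOR 11101 = 01001
  pos 5: 10011 XOR 11101 = 01110
  pos 6: 11101 XOR 11101 = 00000
Remainder = 0000 (zero — the frame passes the CRC check).

0000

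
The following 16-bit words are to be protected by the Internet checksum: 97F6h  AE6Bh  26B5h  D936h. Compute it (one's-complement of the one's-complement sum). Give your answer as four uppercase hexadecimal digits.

One's-complement addition (fold any carry out of bit 15 back into bit 0):
  0x97F6 + 0xAE6B = 0x14661 → wrap carry → 0x4662
  0x4662 + 0x26B5 = 0x06D17
  0x6D17 + 0xD936 = 0x1464D → wrap carry → 0x464E
One's-complement sum = 0x464E.
Checksum = ~0x464E & 0xFFFF = 0xB9B1.

B9B1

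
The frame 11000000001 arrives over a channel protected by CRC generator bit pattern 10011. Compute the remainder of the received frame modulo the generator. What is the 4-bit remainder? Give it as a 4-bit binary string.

1100

Modulo-2 division of 11000000001 by 10011:
  pos 0: 11000 XOR 10011 = 01011
  pos 1: 10110 XOR 10011 = 00101
  pos 3: 10100 XOR 10011 = 00111
  pos 5: 11100 XOR 10011 = 01111
  pos 6: 11111 XOR 10011 = 01100
Remainder = 1100 (nonzero — an error is detected).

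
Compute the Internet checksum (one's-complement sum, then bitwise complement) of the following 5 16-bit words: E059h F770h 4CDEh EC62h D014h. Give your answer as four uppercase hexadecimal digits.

1EDF

One's-complement addition (fold any carry out of bit 15 back into bit 0):
  0xE059 + 0xF770 = 0x1D7C9 → wrap carry → 0xD7CA
  0xD7CA + 0x4CDE = 0x124A8 → wrap carry → 0x24A9
  0x24A9 + 0xEC62 = 0x1110B → wrap carry → 0x110C
  0x110C + 0xD014 = 0x0E120
One's-complement sum = 0xE120.
Checksum = ~0xE120 & 0xFFFF = 0x1EDF.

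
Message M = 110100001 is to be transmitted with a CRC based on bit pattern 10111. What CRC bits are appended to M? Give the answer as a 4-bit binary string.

Append 4 zeros: 1101000010000. Divide by 10111 (XOR where the leading bit is 1):
  pos 0: 11010 XOR 10111 = 01101
  pos 1: 11010 XOR 10111 = 01101
  pos 2: 11010 XOR 10111 = 01101
  pos 3: 11010 XOR 10111 = 01101
  pos 4: 11011 XOR 10111 = 01100
  pos 5: 11000 XOR 10111 = 01111
  pos 6: 11110 XOR 10111 = 01001
  pos 7: 10010 XOR 10111 = 00101
Remainder (last 4 bits) = 1010. This is the CRC / FCS.

1010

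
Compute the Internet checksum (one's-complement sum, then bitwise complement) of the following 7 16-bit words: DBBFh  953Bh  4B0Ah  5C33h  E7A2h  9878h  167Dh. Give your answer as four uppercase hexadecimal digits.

One's-complement addition (fold any carry out of bit 15 back into bit 0):
  0xDBBF + 0x953B = 0x170FA → wrap carry → 0x70FB
  0x70FB + 0x4B0A = 0x0BC05
  0xBC05 + 0x5C33 = 0x11838 → wrap carry → 0x1839
  0x1839 + 0xE7A2 = 0x0FFDB
  0xFFDB + 0x9878 = 0x19853 → wrap carry → 0x9854
  0x9854 + 0x167D = 0x0AED1
One's-complement sum = 0xAED1.
Checksum = ~0xAED1 & 0xFFFF = 0x512E.

512E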